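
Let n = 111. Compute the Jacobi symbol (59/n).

Reciprocity: 59 ≡ 3 and 111 ≡ 3 (mod 4), so (59/111) = −(111/59).
Reduce top mod 59: now compute (52/59).
Pull out 2^2: since 59 ≡ 3 (mod 8), (2/59) = -1, so (2/59)^2 = +1.
Reciprocity: 13 ≡ 1 and 59 ≡ 3 (mod 4), so (13/59) = +(59/13).
Reduce top mod 13: now compute (7/13).
Reciprocity: 7 ≡ 3 and 13 ≡ 1 (mod 4), so (7/13) = +(13/7).
Reduce top mod 7: now compute (6/7).
Pull out 2: since 7 ≡ 7 (mod 8), (2/7) = +1.
Reciprocity: 3 ≡ 3 and 7 ≡ 3 (mod 4), so (3/7) = −(7/3).
Reduce top mod 3: now compute (1/3).
Reached (1/3) = 1. Collecting the sign flips along the way, the symbol is +1.

1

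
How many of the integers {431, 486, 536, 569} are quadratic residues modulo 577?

(431/577) = -1 → non-residue.
(486/577) = +1 → QR.
(536/577) = -1 → non-residue.
(569/577) = +1 → QR.
Total quadratic residues among the 4: 2.

2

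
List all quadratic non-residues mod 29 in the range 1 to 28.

2,3,8,10,11,12,14,15,17,18,19,21,26,27

Square k = 1,…,14 (k and 29−k give the same square):
1²=1, 2²=4, 3²=9, 4²=16, 5²=25, 6²≡7, 7²≡20, 8²≡6, 9²≡23, 10²≡13, 11²≡5, 12²≡28, 13²≡24, 14²≡22 (mod 29).
The residues are {1, 4, 5, 6, 7, 9, 13, 16, 20, 22, 23, 24, 25, 28}; the non-residues are the remaining 14 nonzero classes.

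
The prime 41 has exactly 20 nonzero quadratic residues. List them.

1 2 4 5 8 9 10 16 18 20 21 23 25 31 32 33 36 37 39 40

Square k = 1,…,20 (k and 41−k give the same square):
1²=1, 2²=4, 3²=9, 4²=16, 5²=25, 6²=36, 7²≡8, 8²≡23, 9²≡40, 10²≡18, 11²≡39, 12²≡21, 13²≡5, 14²≡32, 15²≡20, 16²≡10, 17²≡2, 18²≡37, 19²≡33, 20²≡31 (mod 41).
So the quadratic residues mod 41 are {1, 2, 4, 5, 8, 9, 10, 16, 18, 20, 21, 23, 25, 31, 32, 33, 36, 37, 39, 40}.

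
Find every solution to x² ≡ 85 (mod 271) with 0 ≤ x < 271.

Since 271 ≡ 3 (mod 4), a square root of 85 is 85^((271+1)/4) = 85^68 mod 271.
Repeated squaring: 85^2≡179, 85^4≡63, 85^8≡175, 85^16≡2, 85^32≡4, 85^64≡16 (mod 271).
85^68 = 85^(64+4) ≡ 195 (mod 271).
Check: 195² = 38025 ≡ 85 (mod 271). The two roots are 76 and 195.

76, 195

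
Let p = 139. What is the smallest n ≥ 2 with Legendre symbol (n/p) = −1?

2

(2/139) = −1, so 2 is the smallest positive non-residue mod 139.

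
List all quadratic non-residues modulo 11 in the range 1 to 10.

2 6 7 8 10

Square k = 1,…,5 (k and 11−k give the same square):
1²=1, 2²=4, 3²=9, 4²≡5, 5²≡3 (mod 11).
The residues are {1, 3, 4, 5, 9}; the non-residues are the remaining 5 nonzero classes.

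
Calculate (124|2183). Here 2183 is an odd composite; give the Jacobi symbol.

Pull out 2^2: since 2183 ≡ 7 (mod 8), (2/2183) = +1, so (2/2183)^2 = +1.
Reciprocity: 31 ≡ 3 and 2183 ≡ 3 (mod 4), so (31/2183) = −(2183/31).
Reduce top mod 31: now compute (13/31).
Reciprocity: 13 ≡ 1 and 31 ≡ 3 (mod 4), so (13/31) = +(31/13).
Reduce top mod 13: now compute (5/13).
Reciprocity: 5 ≡ 1 and 13 ≡ 1 (mod 4), so (5/13) = +(13/5).
Reduce top mod 5: now compute (3/5).
Reciprocity: 3 ≡ 3 and 5 ≡ 1 (mod 4), so (3/5) = +(5/3).
Reduce top mod 3: now compute (2/3).
Pull out 2: since 3 ≡ 3 (mod 8), (2/3) = -1.
Reached (1/3) = 1. Collecting the sign flips along the way, the symbol is +1.

1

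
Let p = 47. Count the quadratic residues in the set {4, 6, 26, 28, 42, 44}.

4

(4/47) = +1 → QR.
(6/47) = +1 → QR.
(26/47) = -1 → non-residue.
(28/47) = +1 → QR.
(42/47) = +1 → QR.
(44/47) = -1 → non-residue.
Total quadratic residues among the 6: 4.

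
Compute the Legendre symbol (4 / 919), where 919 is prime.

1

Euler's criterion: (4/919) ≡ 4^459 (mod 919).
4^2 ≡ 16 (mod 919)
4^4 ≡ 256 (mod 919)
4^8 ≡ 287 (mod 919)
4^16 ≡ 578 (mod 919)
4^32 ≡ 487 (mod 919)
4^64 ≡ 67 (mod 919)
4^128 ≡ 813 (mod 919)
4^256 ≡ 208 (mod 919)
4^459 = 4^(256+128+64+8+2+1) ≡ 1 (mod 919).
Result is 1, so (4/919) = 1.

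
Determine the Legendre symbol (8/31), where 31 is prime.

1

Euler's criterion: (8/31) ≡ 8^15 (mod 31).
8^2 ≡ 2 (mod 31)
8^4 ≡ 4 (mod 31)
8^8 ≡ 16 (mod 31)
8^15 = 8^(8+4+2+1) ≡ 1 (mod 31).
Result is 1, so (8/31) = 1.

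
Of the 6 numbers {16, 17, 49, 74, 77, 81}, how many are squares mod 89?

(16/89) = +1 → QR.
(17/89) = +1 → QR.
(49/89) = +1 → QR.
(74/89) = -1 → non-residue.
(77/89) = -1 → non-residue.
(81/89) = +1 → QR.
Total quadratic residues among the 6: 4.

4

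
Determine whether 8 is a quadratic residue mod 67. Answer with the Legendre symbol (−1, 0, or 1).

Pull out 2^3: since 67 ≡ 3 (mod 8), (2/67) = -1, so (2/67)^3 = -1.
Reached (1/67) = 1. Collecting the sign flips along the way, the symbol is -1.

-1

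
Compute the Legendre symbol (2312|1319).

1

First reduce: 2312 ≡ 993 (mod 1319).
Reciprocity: 993 ≡ 1 and 1319 ≡ 3 (mod 4), so (993/1319) = +(1319/993).
Reduce top mod 993: now compute (326/993).
Pull out 2: since 993 ≡ 1 (mod 8), (2/993) = +1.
Reciprocity: 163 ≡ 3 and 993 ≡ 1 (mod 4), so (163/993) = +(993/163).
Reduce top mod 163: now compute (15/163).
Reciprocity: 15 ≡ 3 and 163 ≡ 3 (mod 4), so (15/163) = −(163/15).
Reduce top mod 15: now compute (13/15).
Reciprocity: 13 ≡ 1 and 15 ≡ 3 (mod 4), so (13/15) = +(15/13).
Reduce top mod 13: now compute (2/13).
Pull out 2: since 13 ≡ 5 (mod 8), (2/13) = -1.
Reached (1/13) = 1. Collecting the sign flips along the way, the symbol is +1.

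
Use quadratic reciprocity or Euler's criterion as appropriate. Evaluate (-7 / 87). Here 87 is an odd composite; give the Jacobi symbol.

First reduce: -7 ≡ 80 (mod 87).
Pull out 2^4: since 87 ≡ 7 (mod 8), (2/87) = +1, so (2/87)^4 = +1.
Reciprocity: 5 ≡ 1 and 87 ≡ 3 (mod 4), so (5/87) = +(87/5).
Reduce top mod 5: now compute (2/5).
Pull out 2: since 5 ≡ 5 (mod 8), (2/5) = -1.
Reached (1/5) = 1. Collecting the sign flips along the way, the symbol is -1.

-1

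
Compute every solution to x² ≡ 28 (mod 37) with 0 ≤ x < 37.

37 ≡ 1 (mod 4), so we find a root by search.
Trying successive values, 18² = 324 ≡ 28 (mod 37). The other root is 37 − 18 = 19.

18, 19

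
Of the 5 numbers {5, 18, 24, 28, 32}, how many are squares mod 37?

1

(5/37) = -1 → non-residue.
(18/37) = -1 → non-residue.
(24/37) = -1 → non-residue.
(28/37) = +1 → QR.
(32/37) = -1 → non-residue.
Total quadratic residues among the 5: 1.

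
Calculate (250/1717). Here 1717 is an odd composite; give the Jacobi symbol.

Pull out 2: since 1717 ≡ 5 (mod 8), (2/1717) = -1.
Reciprocity: 125 ≡ 1 and 1717 ≡ 1 (mod 4), so (125/1717) = +(1717/125).
Reduce top mod 125: now compute (92/125).
Pull out 2^2: since 125 ≡ 5 (mod 8), (2/125) = -1, so (2/125)^2 = +1.
Reciprocity: 23 ≡ 3 and 125 ≡ 1 (mod 4), so (23/125) = +(125/23).
Reduce top mod 23: now compute (10/23).
Pull out 2: since 23 ≡ 7 (mod 8), (2/23) = +1.
Reciprocity: 5 ≡ 1 and 23 ≡ 3 (mod 4), so (5/23) = +(23/5).
Reduce top mod 5: now compute (3/5).
Reciprocity: 3 ≡ 3 and 5 ≡ 1 (mod 4), so (3/5) = +(5/3).
Reduce top mod 3: now compute (2/3).
Pull out 2: since 3 ≡ 3 (mod 8), (2/3) = -1.
Reached (1/3) = 1. Collecting the sign flips along the way, the symbol is +1.

1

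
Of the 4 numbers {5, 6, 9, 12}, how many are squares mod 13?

2

(5/13) = -1 → non-residue.
(6/13) = -1 → non-residue.
(9/13) = +1 → QR.
(12/13) = +1 → QR.
Total quadratic residues among the 4: 2.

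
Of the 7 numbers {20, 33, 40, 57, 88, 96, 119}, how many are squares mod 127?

1

(20/127) = -1 → non-residue.
(33/127) = -1 → non-residue.
(40/127) = -1 → non-residue.
(57/127) = -1 → non-residue.
(88/127) = +1 → QR.
(96/127) = -1 → non-residue.
(119/127) = -1 → non-residue.
Total quadratic residues among the 7: 1.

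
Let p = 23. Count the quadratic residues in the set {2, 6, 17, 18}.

3

(2/23) = +1 → QR.
(6/23) = +1 → QR.
(17/23) = -1 → non-residue.
(18/23) = +1 → QR.
Total quadratic residues among the 4: 3.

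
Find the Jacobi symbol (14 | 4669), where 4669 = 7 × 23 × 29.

0

Pull out 2: since 4669 ≡ 5 (mod 8), (2/4669) = -1.
Reciprocity: 7 ≡ 3 and 4669 ≡ 1 (mod 4), so (7/4669) = +(4669/7).
Reduce top mod 7: now compute (0/7).
Top reduces to 0: gcd > 1, so the symbol is 0.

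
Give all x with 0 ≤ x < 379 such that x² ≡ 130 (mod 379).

45, 334

Since 379 ≡ 3 (mod 4), a square root of 130 is 130^((379+1)/4) = 130^95 mod 379.
Repeated squaring: 130^2≡224, 130^4≡148, 130^8≡301, 130^16≡20, 130^32≡21, 130^64≡62 (mod 379).
130^95 = 130^(64+16+8+4+2+1) ≡ 45 (mod 379).
Check: 45² = 2025 ≡ 130 (mod 379). The two roots are 45 and 334.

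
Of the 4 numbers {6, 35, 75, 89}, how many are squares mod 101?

1

(6/101) = +1 → QR.
(35/101) = -1 → non-residue.
(75/101) = -1 → non-residue.
(89/101) = -1 → non-residue.
Total quadratic residues among the 4: 1.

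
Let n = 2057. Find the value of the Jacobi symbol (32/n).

Pull out 2^5: since 2057 ≡ 1 (mod 8), (2/2057) = +1, so (2/2057)^5 = +1.
Reached (1/2057) = 1. Collecting the sign flips along the way, the symbol is +1.

1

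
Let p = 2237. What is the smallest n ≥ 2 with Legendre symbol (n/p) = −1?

(2/2237) = −1, so 2 is the smallest positive non-residue mod 2237.

2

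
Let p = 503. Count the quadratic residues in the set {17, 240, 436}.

0

(17/503) = -1 → non-residue.
(240/503) = -1 → non-residue.
(436/503) = -1 → non-residue.
Total quadratic residues among the 3: 0.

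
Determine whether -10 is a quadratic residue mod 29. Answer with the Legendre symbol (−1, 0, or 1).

-1

Euler's criterion: (-10/29) ≡ 19^14 (mod 29).
19^2 ≡ 13 (mod 29)
19^4 ≡ 24 (mod 29)
19^8 ≡ 25 (mod 29)
19^14 = 19^(8+4+2) ≡ 28 (mod 29).
Result is 28 ≡ −1, so (-10/29) = −1.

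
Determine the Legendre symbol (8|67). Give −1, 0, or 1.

Pull out 2^3: since 67 ≡ 3 (mod 8), (2/67) = -1, so (2/67)^3 = -1.
Reached (1/67) = 1. Collecting the sign flips along the way, the symbol is -1.

-1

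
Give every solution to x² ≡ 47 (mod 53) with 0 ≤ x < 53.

53 ≡ 1 (mod 4), so we find a root by search.
Trying successive values, 10² = 100 ≡ 47 (mod 53). The other root is 53 − 10 = 43.

10, 43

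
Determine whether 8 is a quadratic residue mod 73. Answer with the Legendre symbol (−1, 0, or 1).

Euler's criterion: (8/73) ≡ 8^36 (mod 73).
8^2 ≡ 64 (mod 73)
8^4 ≡ 8 (mod 73)
8^8 ≡ 64 (mod 73)
8^16 ≡ 8 (mod 73)
8^32 ≡ 64 (mod 73)
8^36 = 8^(32+4) ≡ 1 (mod 73).
Result is 1, so (8/73) = 1.

1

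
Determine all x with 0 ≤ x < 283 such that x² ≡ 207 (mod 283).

115, 168

Since 283 ≡ 3 (mod 4), a square root of 207 is 207^((283+1)/4) = 207^71 mod 283.
Repeated squaring: 207^2≡116, 207^4≡155, 207^8≡253, 207^16≡51, 207^32≡54, 207^64≡86 (mod 283).
207^71 = 207^(64+4+2+1) ≡ 168 (mod 283).
Check: 168² = 28224 ≡ 207 (mod 283). The two roots are 115 and 168.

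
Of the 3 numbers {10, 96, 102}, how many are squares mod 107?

2

(10/107) = +1 → QR.
(96/107) = -1 → non-residue.
(102/107) = +1 → QR.
Total quadratic residues among the 3: 2.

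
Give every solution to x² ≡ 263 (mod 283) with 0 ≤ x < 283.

Since 283 ≡ 3 (mod 4), a square root of 263 is 263^((283+1)/4) = 263^71 mod 283.
Repeated squaring: 263^2≡117, 263^4≡105, 263^8≡271, 263^16≡144, 263^32≡77, 263^64≡269 (mod 283).
263^71 = 263^(64+4+2+1) ≡ 218 (mod 283).
Check: 218² = 47524 ≡ 263 (mod 283). The two roots are 65 and 218.

65, 218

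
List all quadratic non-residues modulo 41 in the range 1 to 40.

Square k = 1,…,20 (k and 41−k give the same square):
1²=1, 2²=4, 3²=9, 4²=16, 5²=25, 6²=36, 7²≡8, 8²≡23, 9²≡40, 10²≡18, 11²≡39, 12²≡21, 13²≡5, 14²≡32, 15²≡20, 16²≡10, 17²≡2, 18²≡37, 19²≡33, 20²≡31 (mod 41).
The residues are {1, 2, 4, 5, 8, 9, 10, 16, 18, 20, 21, 23, 25, 31, 32, 33, 36, 37, 39, 40}; the non-residues are the remaining 20 nonzero classes.

3, 6, 7, 11, 12, 13, 14, 15, 17, 19, 22, 24, 26, 27, 28, 29, 30, 34, 35, 38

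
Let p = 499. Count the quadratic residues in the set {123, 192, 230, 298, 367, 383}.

3

(123/499) = +1 → QR.
(192/499) = -1 → non-residue.
(230/499) = +1 → QR.
(298/499) = +1 → QR.
(367/499) = -1 → non-residue.
(383/499) = -1 → non-residue.
Total quadratic residues among the 6: 3.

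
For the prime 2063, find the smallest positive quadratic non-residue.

(2/2063) = +1, so 2 is a residue.
(3/2063) = +1, so 3 is a residue.
(4/2063) = +1, so 4 is a residue.
(5/2063) = −1, so 5 is the smallest positive non-residue mod 2063.

5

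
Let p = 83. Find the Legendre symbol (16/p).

Pull out 2^4: since 83 ≡ 3 (mod 8), (2/83) = -1, so (2/83)^4 = +1.
Reached (1/83) = 1. Collecting the sign flips along the way, the symbol is +1.

1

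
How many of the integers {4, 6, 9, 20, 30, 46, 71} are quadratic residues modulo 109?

5

(4/109) = +1 → QR.
(6/109) = -1 → non-residue.
(9/109) = +1 → QR.
(20/109) = +1 → QR.
(30/109) = -1 → non-residue.
(46/109) = +1 → QR.
(71/109) = +1 → QR.
Total quadratic residues among the 7: 5.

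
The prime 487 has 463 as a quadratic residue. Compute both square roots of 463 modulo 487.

108, 379

Since 487 ≡ 3 (mod 4), a square root of 463 is 463^((487+1)/4) = 463^122 mod 487.
Repeated squaring: 463^2≡89, 463^4≡129, 463^8≡83, 463^16≡71, 463^32≡171, 463^64≡21 (mod 487).
463^122 = 463^(64+32+16+8+2) ≡ 379 (mod 487).
Check: 379² = 143641 ≡ 463 (mod 487). The two roots are 108 and 379.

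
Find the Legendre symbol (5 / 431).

1

Euler's criterion: (5/431) ≡ 5^215 (mod 431).
5^2 ≡ 25 (mod 431)
5^4 ≡ 194 (mod 431)
5^8 ≡ 139 (mod 431)
5^16 ≡ 357 (mod 431)
5^32 ≡ 304 (mod 431)
5^64 ≡ 182 (mod 431)
5^128 ≡ 368 (mod 431)
5^215 = 5^(128+64+16+4+2+1) ≡ 1 (mod 431).
Result is 1, so (5/431) = 1.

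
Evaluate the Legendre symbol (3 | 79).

Euler's criterion: (3/79) ≡ 3^39 (mod 79).
3^2 ≡ 9 (mod 79)
3^4 ≡ 2 (mod 79)
3^8 ≡ 4 (mod 79)
3^16 ≡ 16 (mod 79)
3^32 ≡ 19 (mod 79)
3^39 = 3^(32+4+2+1) ≡ 78 (mod 79).
Result is 78 ≡ −1, so (3/79) = −1.

-1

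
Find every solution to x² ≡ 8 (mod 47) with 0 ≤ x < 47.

14, 33

Since 47 ≡ 3 (mod 4), a square root of 8 is 8^((47+1)/4) = 8^12 mod 47.
Repeated squaring: 8^2≡17, 8^4≡7, 8^8≡2 (mod 47).
8^12 = 8^(8+4) ≡ 14 (mod 47).
Check: 14² = 196 ≡ 8 (mod 47). The two roots are 14 and 33.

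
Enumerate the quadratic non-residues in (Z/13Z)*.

Square k = 1,…,6 (k and 13−k give the same square):
1²=1, 2²=4, 3²=9, 4²≡3, 5²≡12, 6²≡10 (mod 13).
The residues are {1, 3, 4, 9, 10, 12}; the non-residues are the remaining 6 nonzero classes.

2 5 6 7 8 11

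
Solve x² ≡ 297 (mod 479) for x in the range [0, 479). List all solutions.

125, 354

Since 479 ≡ 3 (mod 4), a square root of 297 is 297^((479+1)/4) = 297^120 mod 479.
Repeated squaring: 297^2≡73, 297^4≡60, 297^8≡247, 297^16≡176, 297^32≡320, 297^64≡373 (mod 479).
297^120 = 297^(64+32+16+8) ≡ 125 (mod 479).
Check: 125² = 15625 ≡ 297 (mod 479). The two roots are 125 and 354.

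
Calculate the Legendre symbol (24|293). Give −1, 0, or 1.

1

Pull out 2^3: since 293 ≡ 5 (mod 8), (2/293) = -1, so (2/293)^3 = -1.
Reciprocity: 3 ≡ 3 and 293 ≡ 1 (mod 4), so (3/293) = +(293/3).
Reduce top mod 3: now compute (2/3).
Pull out 2: since 3 ≡ 3 (mod 8), (2/3) = -1.
Reached (1/3) = 1. Collecting the sign flips along the way, the symbol is +1.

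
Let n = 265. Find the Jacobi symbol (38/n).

Pull out 2: since 265 ≡ 1 (mod 8), (2/265) = +1.
Reciprocity: 19 ≡ 3 and 265 ≡ 1 (mod 4), so (19/265) = +(265/19).
Reduce top mod 19: now compute (18/19).
Pull out 2: since 19 ≡ 3 (mod 8), (2/19) = -1.
Reciprocity: 9 ≡ 1 and 19 ≡ 3 (mod 4), so (9/19) = +(19/9).
Reduce top mod 9: now compute (1/9).
Reached (1/9) = 1. Collecting the sign flips along the way, the symbol is -1.

-1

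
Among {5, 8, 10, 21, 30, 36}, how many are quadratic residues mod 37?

(5/37) = -1 → non-residue.
(8/37) = -1 → non-residue.
(10/37) = +1 → QR.
(21/37) = +1 → QR.
(30/37) = +1 → QR.
(36/37) = +1 → QR.
Total quadratic residues among the 6: 4.

4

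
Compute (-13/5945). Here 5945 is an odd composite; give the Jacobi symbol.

1

First reduce: -13 ≡ 5932 (mod 5945).
Pull out 2^2: since 5945 ≡ 1 (mod 8), (2/5945) = +1, so (2/5945)^2 = +1.
Reciprocity: 1483 ≡ 3 and 5945 ≡ 1 (mod 4), so (1483/5945) = +(5945/1483).
Reduce top mod 1483: now compute (13/1483).
Reciprocity: 13 ≡ 1 and 1483 ≡ 3 (mod 4), so (13/1483) = +(1483/13).
Reduce top mod 13: now compute (1/13).
Reached (1/13) = 1. Collecting the sign flips along the way, the symbol is +1.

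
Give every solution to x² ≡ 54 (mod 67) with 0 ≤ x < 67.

Since 67 ≡ 3 (mod 4), a square root of 54 is 54^((67+1)/4) = 54^17 mod 67.
Repeated squaring: 54^2≡35, 54^4≡19, 54^8≡26, 54^16≡6 (mod 67).
54^17 = 54^(16+1) ≡ 56 (mod 67).
Check: 56² = 3136 ≡ 54 (mod 67). The two roots are 11 and 56.

11, 56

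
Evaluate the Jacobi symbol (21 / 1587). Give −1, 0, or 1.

0

Reciprocity: 21 ≡ 1 and 1587 ≡ 3 (mod 4), so (21/1587) = +(1587/21).
Reduce top mod 21: now compute (12/21).
Pull out 2^2: since 21 ≡ 5 (mod 8), (2/21) = -1, so (2/21)^2 = +1.
Reciprocity: 3 ≡ 3 and 21 ≡ 1 (mod 4), so (3/21) = +(21/3).
Reduce top mod 3: now compute (0/3).
Top reduces to 0: gcd > 1, so the symbol is 0.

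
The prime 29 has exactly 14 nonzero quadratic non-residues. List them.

Square k = 1,…,14 (k and 29−k give the same square):
1²=1, 2²=4, 3²=9, 4²=16, 5²=25, 6²≡7, 7²≡20, 8²≡6, 9²≡23, 10²≡13, 11²≡5, 12²≡28, 13²≡24, 14²≡22 (mod 29).
The residues are {1, 4, 5, 6, 7, 9, 13, 16, 20, 22, 23, 24, 25, 28}; the non-residues are the remaining 14 nonzero classes.

2,3,8,10,11,12,14,15,17,18,19,21,26,27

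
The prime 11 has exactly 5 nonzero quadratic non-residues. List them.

2, 6, 7, 8, 10

Square k = 1,…,5 (k and 11−k give the same square):
1²=1, 2²=4, 3²=9, 4²≡5, 5²≡3 (mod 11).
The residues are {1, 3, 4, 5, 9}; the non-residues are the remaining 5 nonzero classes.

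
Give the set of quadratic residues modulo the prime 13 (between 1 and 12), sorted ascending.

Square k = 1,…,6 (k and 13−k give the same square):
1²=1, 2²=4, 3²=9, 4²≡3, 5²≡12, 6²≡10 (mod 13).
So the quadratic residues mod 13 are {1, 3, 4, 9, 10, 12}.

1,3,4,9,10,12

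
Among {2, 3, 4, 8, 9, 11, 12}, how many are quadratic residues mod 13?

(2/13) = -1 → non-residue.
(3/13) = +1 → QR.
(4/13) = +1 → QR.
(8/13) = -1 → non-residue.
(9/13) = +1 → QR.
(11/13) = -1 → non-residue.
(12/13) = +1 → QR.
Total quadratic residues among the 7: 4.

4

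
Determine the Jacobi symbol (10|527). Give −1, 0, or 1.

-1

Pull out 2: since 527 ≡ 7 (mod 8), (2/527) = +1.
Reciprocity: 5 ≡ 1 and 527 ≡ 3 (mod 4), so (5/527) = +(527/5).
Reduce top mod 5: now compute (2/5).
Pull out 2: since 5 ≡ 5 (mod 8), (2/5) = -1.
Reached (1/5) = 1. Collecting the sign flips along the way, the symbol is -1.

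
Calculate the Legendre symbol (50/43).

-1

First reduce: 50 ≡ 7 (mod 43).
Reciprocity: 7 ≡ 3 and 43 ≡ 3 (mod 4), so (7/43) = −(43/7).
Reduce top mod 7: now compute (1/7).
Reached (1/7) = 1. Collecting the sign flips along the way, the symbol is -1.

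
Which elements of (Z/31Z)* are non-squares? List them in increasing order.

3 6 11 12 13 15 17 21 22 23 24 26 27 29 30

Square k = 1,…,15 (k and 31−k give the same square):
1²=1, 2²=4, 3²=9, 4²=16, 5²=25, 6²≡5, 7²≡18, 8²≡2, 9²≡19, 10²≡7, 11²≡28, 12²≡20, 13²≡14, 14²≡10, 15²≡8 (mod 31).
The residues are {1, 2, 4, 5, 7, 8, 9, 10, 14, 16, 18, 19, 20, 25, 28}; the non-residues are the remaining 15 nonzero classes.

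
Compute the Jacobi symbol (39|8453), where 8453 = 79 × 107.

-1

Reciprocity: 39 ≡ 3 and 8453 ≡ 1 (mod 4), so (39/8453) = +(8453/39).
Reduce top mod 39: now compute (29/39).
Reciprocity: 29 ≡ 1 and 39 ≡ 3 (mod 4), so (29/39) = +(39/29).
Reduce top mod 29: now compute (10/29).
Pull out 2: since 29 ≡ 5 (mod 8), (2/29) = -1.
Reciprocity: 5 ≡ 1 and 29 ≡ 1 (mod 4), so (5/29) = +(29/5).
Reduce top mod 5: now compute (4/5).
Pull out 2^2: since 5 ≡ 5 (mod 8), (2/5) = -1, so (2/5)^2 = +1.
Reached (1/5) = 1. Collecting the sign flips along the way, the symbol is -1.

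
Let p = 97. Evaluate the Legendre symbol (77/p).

Reciprocity: 77 ≡ 1 and 97 ≡ 1 (mod 4), so (77/97) = +(97/77).
Reduce top mod 77: now compute (20/77).
Pull out 2^2: since 77 ≡ 5 (mod 8), (2/77) = -1, so (2/77)^2 = +1.
Reciprocity: 5 ≡ 1 and 77 ≡ 1 (mod 4), so (5/77) = +(77/5).
Reduce top mod 5: now compute (2/5).
Pull out 2: since 5 ≡ 5 (mod 8), (2/5) = -1.
Reached (1/5) = 1. Collecting the sign flips along the way, the symbol is -1.

-1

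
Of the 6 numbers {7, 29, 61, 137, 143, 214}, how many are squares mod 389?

4

(7/389) = +1 → QR.
(29/389) = -1 → non-residue.
(61/389) = -1 → non-residue.
(137/389) = +1 → QR.
(143/389) = +1 → QR.
(214/389) = +1 → QR.
Total quadratic residues among the 6: 4.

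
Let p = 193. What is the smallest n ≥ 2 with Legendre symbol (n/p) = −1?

(2/193) = +1, so 2 is a residue.
(3/193) = +1, so 3 is a residue.
(4/193) = +1, so 4 is a residue.
(5/193) = −1, so 5 is the smallest positive non-residue mod 193.

5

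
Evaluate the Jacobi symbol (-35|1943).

-1

First reduce: -35 ≡ 1908 (mod 1943).
Pull out 2^2: since 1943 ≡ 7 (mod 8), (2/1943) = +1, so (2/1943)^2 = +1.
Reciprocity: 477 ≡ 1 and 1943 ≡ 3 (mod 4), so (477/1943) = +(1943/477).
Reduce top mod 477: now compute (35/477).
Reciprocity: 35 ≡ 3 and 477 ≡ 1 (mod 4), so (35/477) = +(477/35).
Reduce top mod 35: now compute (22/35).
Pull out 2: since 35 ≡ 3 (mod 8), (2/35) = -1.
Reciprocity: 11 ≡ 3 and 35 ≡ 3 (mod 4), so (11/35) = −(35/11).
Reduce top mod 11: now compute (2/11).
Pull out 2: since 11 ≡ 3 (mod 8), (2/11) = -1.
Reached (1/11) = 1. Collecting the sign flips along the way, the symbol is -1.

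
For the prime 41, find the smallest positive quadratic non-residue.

3

(2/41) = +1, so 2 is a residue.
(3/41) = −1, so 3 is the smallest positive non-residue mod 41.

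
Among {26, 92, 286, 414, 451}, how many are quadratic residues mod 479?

2

(26/479) = -1 → non-residue.
(92/479) = +1 → QR.
(286/479) = -1 → non-residue.
(414/479) = +1 → QR.
(451/479) = -1 → non-residue.
Total quadratic residues among the 5: 2.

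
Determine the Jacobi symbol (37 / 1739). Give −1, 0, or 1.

0

Reciprocity: 37 ≡ 1 and 1739 ≡ 3 (mod 4), so (37/1739) = +(1739/37).
Reduce top mod 37: now compute (0/37).
Top reduces to 0: gcd > 1, so the symbol is 0.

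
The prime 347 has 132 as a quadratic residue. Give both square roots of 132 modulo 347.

106, 241

Since 347 ≡ 3 (mod 4), a square root of 132 is 132^((347+1)/4) = 132^87 mod 347.
Repeated squaring: 132^2≡74, 132^4≡271, 132^8≡224, 132^16≡208, 132^32≡236, 132^64≡176 (mod 347).
132^87 = 132^(64+16+4+2+1) ≡ 241 (mod 347).
Check: 241² = 58081 ≡ 132 (mod 347). The two roots are 106 and 241.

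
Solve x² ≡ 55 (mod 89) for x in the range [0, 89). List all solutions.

12, 77

89 ≡ 1 (mod 4), so we find a root by search.
Trying successive values, 12² = 144 ≡ 55 (mod 89). The other root is 89 − 12 = 77.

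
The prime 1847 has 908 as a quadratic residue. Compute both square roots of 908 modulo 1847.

Since 1847 ≡ 3 (mod 4), a square root of 908 is 908^((1847+1)/4) = 908^462 mod 1847.
Repeated squaring: 908^2≡702, 908^4≡1502, 908^8≡817, 908^16≡722, 908^32≡430, 908^64≡200, 908^128≡1213, 908^256≡1157 (mod 1847).
908^462 = 908^(256+128+64+8+4+2) ≡ 625 (mod 1847).
Check: 625² = 390625 ≡ 908 (mod 1847). The two roots are 625 and 1222.

625, 1222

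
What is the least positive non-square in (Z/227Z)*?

(2/227) = −1, so 2 is the smallest positive non-residue mod 227.

2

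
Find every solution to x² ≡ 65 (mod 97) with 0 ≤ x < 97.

29, 68

97 ≡ 1 (mod 4), so we find a root by search.
Trying successive values, 29² = 841 ≡ 65 (mod 97). The other root is 97 − 29 = 68.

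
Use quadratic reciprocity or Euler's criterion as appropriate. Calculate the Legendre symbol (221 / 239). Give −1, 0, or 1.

-1

Euler's criterion: (221/239) ≡ 221^119 (mod 239).
221^2 ≡ 85 (mod 239)
221^4 ≡ 55 (mod 239)
221^8 ≡ 157 (mod 239)
221^16 ≡ 32 (mod 239)
221^32 ≡ 68 (mod 239)
221^64 ≡ 83 (mod 239)
221^119 = 221^(64+32+16+4+2+1) ≡ 238 (mod 239).
Result is 238 ≡ −1, so (221/239) = −1.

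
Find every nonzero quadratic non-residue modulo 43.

2,3,5,7,8,12,18,19,20,22,26,27,28,29,30,32,33,34,37,39,42

Square k = 1,…,21 (k and 43−k give the same square):
1²=1, 2²=4, 3²=9, 4²=16, 5²=25, 6²=36, 7²≡6, 8²≡21, 9²≡38, 10²≡14, 11²≡35, 12²≡15, 13²≡40, 14²≡24, 15²≡10, 16²≡41, 17²≡31, 18²≡23, 19²≡17, 20²≡13, 21²≡11 (mod 43).
The residues are {1, 4, 6, 9, 10, 11, 13, 14, 15, 16, 17, 21, 23, 24, 25, 31, 35, 36, 38, 40, 41}; the non-residues are the remaining 21 nonzero classes.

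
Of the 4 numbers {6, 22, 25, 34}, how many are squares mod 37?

(6/37) = -1 → non-residue.
(22/37) = -1 → non-residue.
(25/37) = +1 → QR.
(34/37) = +1 → QR.
Total quadratic residues among the 4: 2.

2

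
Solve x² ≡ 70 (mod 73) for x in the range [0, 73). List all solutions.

73 ≡ 1 (mod 4), so we find a root by search.
Trying successive values, 17² = 289 ≡ 70 (mod 73). The other root is 73 − 17 = 56.

17, 56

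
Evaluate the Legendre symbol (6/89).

-1

Pull out 2: since 89 ≡ 1 (mod 8), (2/89) = +1.
Reciprocity: 3 ≡ 3 and 89 ≡ 1 (mod 4), so (3/89) = +(89/3).
Reduce top mod 3: now compute (2/3).
Pull out 2: since 3 ≡ 3 (mod 8), (2/3) = -1.
Reached (1/3) = 1. Collecting the sign flips along the way, the symbol is -1.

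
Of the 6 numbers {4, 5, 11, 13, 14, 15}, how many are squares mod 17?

(4/17) = +1 → QR.
(5/17) = -1 → non-residue.
(11/17) = -1 → non-residue.
(13/17) = +1 → QR.
(14/17) = -1 → non-residue.
(15/17) = +1 → QR.
Total quadratic residues among the 6: 3.

3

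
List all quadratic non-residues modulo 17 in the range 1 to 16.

3 5 6 7 10 11 12 14

Square k = 1,…,8 (k and 17−k give the same square):
1²=1, 2²=4, 3²=9, 4²=16, 5²≡8, 6²≡2, 7²≡15, 8²≡13 (mod 17).
The residues are {1, 2, 4, 8, 9, 13, 15, 16}; the non-residues are the remaining 8 nonzero classes.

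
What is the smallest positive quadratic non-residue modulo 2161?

7

(2/2161) = +1, so 2 is a residue.
(3/2161) = +1, so 3 is a residue.
(4/2161) = +1, so 4 is a residue.
(5/2161) = +1, so 5 is a residue.
(6/2161) = +1, so 6 is a residue.
(7/2161) = −1, so 7 is the smallest positive non-residue mod 2161.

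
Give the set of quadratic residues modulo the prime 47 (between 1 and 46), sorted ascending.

1, 2, 3, 4, 6, 7, 8, 9, 12, 14, 16, 17, 18, 21, 24, 25, 27, 28, 32, 34, 36, 37, 42

Square k = 1,…,23 (k and 47−k give the same square):
1²=1, 2²=4, 3²=9, 4²=16, 5²=25, 6²=36, 7²≡2, 8²≡17, 9²≡34, 10²≡6, 11²≡27, 12²≡3, 13²≡28, 14²≡8, 15²≡37, 16²≡21, 17²≡7, 18²≡42, 19²≡32, 20²≡24, 21²≡18, 22²≡14, 23²≡12 (mod 47).
So the quadratic residues mod 47 are {1, 2, 3, 4, 6, 7, 8, 9, 12, 14, 16, 17, 18, 21, 24, 25, 27, 28, 32, 34, 36, 37, 42}.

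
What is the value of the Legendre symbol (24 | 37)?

-1

Euler's criterion: (24/37) ≡ 24^18 (mod 37).
24^2 ≡ 21 (mod 37)
24^4 ≡ 34 (mod 37)
24^8 ≡ 9 (mod 37)
24^16 ≡ 7 (mod 37)
24^18 = 24^(16+2) ≡ 36 (mod 37).
Result is 36 ≡ −1, so (24/37) = −1.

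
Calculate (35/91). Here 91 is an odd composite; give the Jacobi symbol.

Reciprocity: 35 ≡ 3 and 91 ≡ 3 (mod 4), so (35/91) = −(91/35).
Reduce top mod 35: now compute (21/35).
Reciprocity: 21 ≡ 1 and 35 ≡ 3 (mod 4), so (21/35) = +(35/21).
Reduce top mod 21: now compute (14/21).
Pull out 2: since 21 ≡ 5 (mod 8), (2/21) = -1.
Reciprocity: 7 ≡ 3 and 21 ≡ 1 (mod 4), so (7/21) = +(21/7).
Reduce top mod 7: now compute (0/7).
Top reduces to 0: gcd > 1, so the symbol is 0.

0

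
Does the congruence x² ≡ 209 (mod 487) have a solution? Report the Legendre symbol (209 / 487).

-1

Reciprocity: 209 ≡ 1 and 487 ≡ 3 (mod 4), so (209/487) = +(487/209).
Reduce top mod 209: now compute (69/209).
Reciprocity: 69 ≡ 1 and 209 ≡ 1 (mod 4), so (69/209) = +(209/69).
Reduce top mod 69: now compute (2/69).
Pull out 2: since 69 ≡ 5 (mod 8), (2/69) = -1.
Reached (1/69) = 1. Collecting the sign flips along the way, the symbol is -1.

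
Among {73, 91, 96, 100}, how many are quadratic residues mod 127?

(73/127) = +1 → QR.
(91/127) = -1 → non-residue.
(96/127) = -1 → non-residue.
(100/127) = +1 → QR.
Total quadratic residues among the 4: 2.

2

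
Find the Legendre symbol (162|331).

-1

Euler's criterion: (162/331) ≡ 162^165 (mod 331).
162^2 ≡ 95 (mod 331)
162^4 ≡ 88 (mod 331)
162^8 ≡ 131 (mod 331)
162^16 ≡ 280 (mod 331)
162^32 ≡ 284 (mod 331)
162^64 ≡ 223 (mod 331)
162^128 ≡ 79 (mod 331)
162^165 = 162^(128+32+4+1) ≡ 330 (mod 331).
Result is 330 ≡ −1, so (162/331) = −1.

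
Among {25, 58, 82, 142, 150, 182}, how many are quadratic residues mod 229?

(25/229) = +1 → QR.
(58/229) = +1 → QR.
(82/229) = +1 → QR.
(142/229) = -1 → non-residue.
(150/229) = -1 → non-residue.
(182/229) = -1 → non-residue.
Total quadratic residues among the 6: 3.

3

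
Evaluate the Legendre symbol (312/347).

Euler's criterion: (312/347) ≡ 312^173 (mod 347).
312^2 ≡ 184 (mod 347)
312^4 ≡ 197 (mod 347)
312^8 ≡ 292 (mod 347)
312^16 ≡ 249 (mod 347)
312^32 ≡ 235 (mod 347)
312^64 ≡ 52 (mod 347)
312^128 ≡ 275 (mod 347)
312^173 = 312^(128+32+8+4+1) ≡ 346 (mod 347).
Result is 346 ≡ −1, so (312/347) = −1.

-1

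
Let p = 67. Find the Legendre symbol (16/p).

Euler's criterion: (16/67) ≡ 16^33 (mod 67).
16^2 ≡ 55 (mod 67)
16^4 ≡ 10 (mod 67)
16^8 ≡ 33 (mod 67)
16^16 ≡ 17 (mod 67)
16^32 ≡ 21 (mod 67)
16^33 = 16^(32+1) ≡ 1 (mod 67).
Result is 1, so (16/67) = 1.

1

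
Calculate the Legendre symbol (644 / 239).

First reduce: 644 ≡ 166 (mod 239).
Pull out 2: since 239 ≡ 7 (mod 8), (2/239) = +1.
Reciprocity: 83 ≡ 3 and 239 ≡ 3 (mod 4), so (83/239) = −(239/83).
Reduce top mod 83: now compute (73/83).
Reciprocity: 73 ≡ 1 and 83 ≡ 3 (mod 4), so (73/83) = +(83/73).
Reduce top mod 73: now compute (10/73).
Pull out 2: since 73 ≡ 1 (mod 8), (2/73) = +1.
Reciprocity: 5 ≡ 1 and 73 ≡ 1 (mod 4), so (5/73) = +(73/5).
Reduce top mod 5: now compute (3/5).
Reciprocity: 3 ≡ 3 and 5 ≡ 1 (mod 4), so (3/5) = +(5/3).
Reduce top mod 3: now compute (2/3).
Pull out 2: since 3 ≡ 3 (mod 8), (2/3) = -1.
Reached (1/3) = 1. Collecting the sign flips along the way, the symbol is +1.

1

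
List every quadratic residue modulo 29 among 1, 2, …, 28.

Square k = 1,…,14 (k and 29−k give the same square):
1²=1, 2²=4, 3²=9, 4²=16, 5²=25, 6²≡7, 7²≡20, 8²≡6, 9²≡23, 10²≡13, 11²≡5, 12²≡28, 13²≡24, 14²≡22 (mod 29).
So the quadratic residues mod 29 are {1, 4, 5, 6, 7, 9, 13, 16, 20, 22, 23, 24, 25, 28}.

1 4 5 6 7 9 13 16 20 22 23 24 25 28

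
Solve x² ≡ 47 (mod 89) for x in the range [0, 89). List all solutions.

89 ≡ 1 (mod 4), so we find a root by search.
Trying successive values, 15² = 225 ≡ 47 (mod 89). The other root is 89 − 15 = 74.

15, 74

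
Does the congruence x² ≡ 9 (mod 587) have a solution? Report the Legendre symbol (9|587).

1

Euler's criterion: (9/587) ≡ 9^293 (mod 587).
9^2 ≡ 81 (mod 587)
9^4 ≡ 104 (mod 587)
9^8 ≡ 250 (mod 587)
9^16 ≡ 278 (mod 587)
9^32 ≡ 387 (mod 587)
9^64 ≡ 84 (mod 587)
9^128 ≡ 12 (mod 587)
9^256 ≡ 144 (mod 587)
9^293 = 9^(256+32+4+1) ≡ 1 (mod 587).
Result is 1, so (9/587) = 1.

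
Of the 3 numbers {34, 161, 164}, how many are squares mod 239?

(34/239) = +1 → QR.
(161/239) = +1 → QR.
(164/239) = -1 → non-residue.
Total quadratic residues among the 3: 2.

2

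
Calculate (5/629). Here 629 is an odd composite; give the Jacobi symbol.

Reciprocity: 5 ≡ 1 and 629 ≡ 1 (mod 4), so (5/629) = +(629/5).
Reduce top mod 5: now compute (4/5).
Pull out 2^2: since 5 ≡ 5 (mod 8), (2/5) = -1, so (2/5)^2 = +1.
Reached (1/5) = 1. Collecting the sign flips along the way, the symbol is +1.

1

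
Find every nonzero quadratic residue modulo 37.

Square k = 1,…,18 (k and 37−k give the same square):
1²=1, 2²=4, 3²=9, 4²=16, 5²=25, 6²=36, 7²≡12, 8²≡27, 9²≡7, 10²≡26, 11²≡10, 12²≡33, 13²≡21, 14²≡11, 15²≡3, 16²≡34, 17²≡30, 18²≡28 (mod 37).
So the quadratic residues mod 37 are {1, 3, 4, 7, 9, 10, 11, 12, 16, 21, 25, 26, 27, 28, 30, 33, 34, 36}.

1,3,4,7,9,10,11,12,16,21,25,26,27,28,30,33,34,36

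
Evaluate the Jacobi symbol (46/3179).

-1

Pull out 2: since 3179 ≡ 3 (mod 8), (2/3179) = -1.
Reciprocity: 23 ≡ 3 and 3179 ≡ 3 (mod 4), so (23/3179) = −(3179/23).
Reduce top mod 23: now compute (5/23).
Reciprocity: 5 ≡ 1 and 23 ≡ 3 (mod 4), so (5/23) = +(23/5).
Reduce top mod 5: now compute (3/5).
Reciprocity: 3 ≡ 3 and 5 ≡ 1 (mod 4), so (3/5) = +(5/3).
Reduce top mod 3: now compute (2/3).
Pull out 2: since 3 ≡ 3 (mod 8), (2/3) = -1.
Reached (1/3) = 1. Collecting the sign flips along the way, the symbol is -1.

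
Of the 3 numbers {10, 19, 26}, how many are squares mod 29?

(10/29) = -1 → non-residue.
(19/29) = -1 → non-residue.
(26/29) = -1 → non-residue.
Total quadratic residues among the 3: 0.

0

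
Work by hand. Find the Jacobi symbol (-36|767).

First reduce: -36 ≡ 731 (mod 767).
Reciprocity: 731 ≡ 3 and 767 ≡ 3 (mod 4), so (731/767) = −(767/731).
Reduce top mod 731: now compute (36/731).
Pull out 2^2: since 731 ≡ 3 (mod 8), (2/731) = -1, so (2/731)^2 = +1.
Reciprocity: 9 ≡ 1 and 731 ≡ 3 (mod 4), so (9/731) = +(731/9).
Reduce top mod 9: now compute (2/9).
Pull out 2: since 9 ≡ 1 (mod 8), (2/9) = +1.
Reached (1/9) = 1. Collecting the sign flips along the way, the symbol is -1.

-1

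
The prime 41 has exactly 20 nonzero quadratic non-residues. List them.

Square k = 1,…,20 (k and 41−k give the same square):
1²=1, 2²=4, 3²=9, 4²=16, 5²=25, 6²=36, 7²≡8, 8²≡23, 9²≡40, 10²≡18, 11²≡39, 12²≡21, 13²≡5, 14²≡32, 15²≡20, 16²≡10, 17²≡2, 18²≡37, 19²≡33, 20²≡31 (mod 41).
The residues are {1, 2, 4, 5, 8, 9, 10, 16, 18, 20, 21, 23, 25, 31, 32, 33, 36, 37, 39, 40}; the non-residues are the remaining 20 nonzero classes.

3,6,7,11,12,13,14,15,17,19,22,24,26,27,28,29,30,34,35,38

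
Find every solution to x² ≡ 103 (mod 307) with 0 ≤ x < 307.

Since 307 ≡ 3 (mod 4), a square root of 103 is 103^((307+1)/4) = 103^77 mod 307.
Repeated squaring: 103^2≡171, 103^4≡76, 103^8≡250, 103^16≡179, 103^32≡113, 103^64≡182 (mod 307).
103^77 = 103^(64+8+4+1) ≡ 275 (mod 307).
Check: 275² = 75625 ≡ 103 (mod 307). The two roots are 32 and 275.

32, 275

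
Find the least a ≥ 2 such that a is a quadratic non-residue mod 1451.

(2/1451) = −1, so 2 is the smallest positive non-residue mod 1451.

2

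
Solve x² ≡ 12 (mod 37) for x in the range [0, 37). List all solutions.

7, 30

37 ≡ 1 (mod 4), so we find a root by search.
Trying successive values, 7² = 49 ≡ 12 (mod 37). The other root is 37 − 7 = 30.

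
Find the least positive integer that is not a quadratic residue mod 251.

(2/251) = −1, so 2 is the smallest positive non-residue mod 251.

2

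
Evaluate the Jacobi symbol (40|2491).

-1

Pull out 2^3: since 2491 ≡ 3 (mod 8), (2/2491) = -1, so (2/2491)^3 = -1.
Reciprocity: 5 ≡ 1 and 2491 ≡ 3 (mod 4), so (5/2491) = +(2491/5).
Reduce top mod 5: now compute (1/5).
Reached (1/5) = 1. Collecting the sign flips along the way, the symbol is -1.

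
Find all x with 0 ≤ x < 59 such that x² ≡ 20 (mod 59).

Since 59 ≡ 3 (mod 4), a square root of 20 is 20^((59+1)/4) = 20^15 mod 59.
Repeated squaring: 20^2≡46, 20^4≡51, 20^8≡5 (mod 59).
20^15 = 20^(8+4+2+1) ≡ 16 (mod 59).
Check: 16² = 256 ≡ 20 (mod 59). The two roots are 16 and 43.

16, 43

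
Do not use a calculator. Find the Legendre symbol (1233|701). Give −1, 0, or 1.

First reduce: 1233 ≡ 532 (mod 701).
Pull out 2^2: since 701 ≡ 5 (mod 8), (2/701) = -1, so (2/701)^2 = +1.
Reciprocity: 133 ≡ 1 and 701 ≡ 1 (mod 4), so (133/701) = +(701/133).
Reduce top mod 133: now compute (36/133).
Pull out 2^2: since 133 ≡ 5 (mod 8), (2/133) = -1, so (2/133)^2 = +1.
Reciprocity: 9 ≡ 1 and 133 ≡ 1 (mod 4), so (9/133) = +(133/9).
Reduce top mod 9: now compute (7/9).
Reciprocity: 7 ≡ 3 and 9 ≡ 1 (mod 4), so (7/9) = +(9/7).
Reduce top mod 7: now compute (2/7).
Pull out 2: since 7 ≡ 7 (mod 8), (2/7) = +1.
Reached (1/7) = 1. Collecting the sign flips along the way, the symbol is +1.

1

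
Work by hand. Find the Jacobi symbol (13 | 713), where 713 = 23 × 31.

Reciprocity: 13 ≡ 1 and 713 ≡ 1 (mod 4), so (13/713) = +(713/13).
Reduce top mod 13: now compute (11/13).
Reciprocity: 11 ≡ 3 and 13 ≡ 1 (mod 4), so (11/13) = +(13/11).
Reduce top mod 11: now compute (2/11).
Pull out 2: since 11 ≡ 3 (mod 8), (2/11) = -1.
Reached (1/11) = 1. Collecting the sign flips along the way, the symbol is -1.

-1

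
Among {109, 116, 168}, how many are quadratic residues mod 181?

(109/181) = -1 → non-residue.
(116/181) = +1 → QR.
(168/181) = +1 → QR.
Total quadratic residues among the 3: 2.

2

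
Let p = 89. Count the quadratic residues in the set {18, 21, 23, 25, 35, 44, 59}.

4

(18/89) = +1 → QR.
(21/89) = +1 → QR.
(23/89) = -1 → non-residue.
(25/89) = +1 → QR.
(35/89) = -1 → non-residue.
(44/89) = +1 → QR.
(59/89) = -1 → non-residue.
Total quadratic residues among the 7: 4.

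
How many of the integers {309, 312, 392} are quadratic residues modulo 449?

(309/449) = +1 → QR.
(312/449) = +1 → QR.
(392/449) = +1 → QR.
Total quadratic residues among the 3: 3.

3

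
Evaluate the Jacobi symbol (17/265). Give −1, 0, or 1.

-1

Reciprocity: 17 ≡ 1 and 265 ≡ 1 (mod 4), so (17/265) = +(265/17).
Reduce top mod 17: now compute (10/17).
Pull out 2: since 17 ≡ 1 (mod 8), (2/17) = +1.
Reciprocity: 5 ≡ 1 and 17 ≡ 1 (mod 4), so (5/17) = +(17/5).
Reduce top mod 5: now compute (2/5).
Pull out 2: since 5 ≡ 5 (mod 8), (2/5) = -1.
Reached (1/5) = 1. Collecting the sign flips along the way, the symbol is -1.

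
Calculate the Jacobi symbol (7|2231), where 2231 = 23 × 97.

Reciprocity: 7 ≡ 3 and 2231 ≡ 3 (mod 4), so (7/2231) = −(2231/7).
Reduce top mod 7: now compute (5/7).
Reciprocity: 5 ≡ 1 and 7 ≡ 3 (mod 4), so (5/7) = +(7/5).
Reduce top mod 5: now compute (2/5).
Pull out 2: since 5 ≡ 5 (mod 8), (2/5) = -1.
Reached (1/5) = 1. Collecting the sign flips along the way, the symbol is +1.

1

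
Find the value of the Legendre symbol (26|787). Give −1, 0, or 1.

1

Pull out 2: since 787 ≡ 3 (mod 8), (2/787) = -1.
Reciprocity: 13 ≡ 1 and 787 ≡ 3 (mod 4), so (13/787) = +(787/13).
Reduce top mod 13: now compute (7/13).
Reciprocity: 7 ≡ 3 and 13 ≡ 1 (mod 4), so (7/13) = +(13/7).
Reduce top mod 7: now compute (6/7).
Pull out 2: since 7 ≡ 7 (mod 8), (2/7) = +1.
Reciprocity: 3 ≡ 3 and 7 ≡ 3 (mod 4), so (3/7) = −(7/3).
Reduce top mod 3: now compute (1/3).
Reached (1/3) = 1. Collecting the sign flips along the way, the symbol is +1.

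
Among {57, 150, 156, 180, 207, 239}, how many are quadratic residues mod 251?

(57/251) = -1 → non-residue.
(150/251) = -1 → non-residue.
(156/251) = +1 → QR.
(180/251) = +1 → QR.
(207/251) = +1 → QR.
(239/251) = -1 → non-residue.
Total quadratic residues among the 6: 3.

3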